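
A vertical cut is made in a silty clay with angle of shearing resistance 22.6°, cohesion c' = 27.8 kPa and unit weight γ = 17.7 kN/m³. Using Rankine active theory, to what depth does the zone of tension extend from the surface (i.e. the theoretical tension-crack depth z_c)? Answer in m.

K_a = tan²(45° − 22.6°/2) = 0.4448; √K_a = 0.6669.
The active pressure is zero where K_a γ z = 2c√K_a, so z_c = 2c/(γ√K_a) = 2×27.8/(17.7×0.6669) = 4.710 m.

4.71 m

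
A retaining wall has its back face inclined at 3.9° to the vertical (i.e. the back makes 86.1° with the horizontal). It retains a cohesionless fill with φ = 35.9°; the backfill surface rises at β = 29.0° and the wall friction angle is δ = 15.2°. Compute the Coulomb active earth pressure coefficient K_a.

K_a = sin²(α+φ) / [sin²α · sin(α−δ) · (1 + √{sin(φ+δ)sin(φ−β) / (sin(α−δ)sin(α+β))})²].
With α = 86.1°, φ = 35.9°, δ = 15.2°, β = 29.0°: K_a = 0.4319.

0.432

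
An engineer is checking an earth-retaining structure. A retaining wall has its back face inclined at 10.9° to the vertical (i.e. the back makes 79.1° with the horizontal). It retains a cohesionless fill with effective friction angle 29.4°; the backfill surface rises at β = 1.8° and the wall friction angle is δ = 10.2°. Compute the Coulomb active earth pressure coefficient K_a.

0.408

K_a = sin²(α+φ) / [sin²α · sin(α−δ) · (1 + √{sin(φ+δ)sin(φ−β) / (sin(α−δ)sin(α+β))})²].
With α = 79.1°, φ = 29.4°, δ = 10.2°, β = 1.8°: K_a = 0.4075.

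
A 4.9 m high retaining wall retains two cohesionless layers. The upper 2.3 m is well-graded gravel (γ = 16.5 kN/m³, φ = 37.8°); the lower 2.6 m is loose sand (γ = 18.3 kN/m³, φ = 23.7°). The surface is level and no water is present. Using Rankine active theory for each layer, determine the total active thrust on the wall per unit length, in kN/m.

79.0 kN/m

K_a1 = tan²(45°−37.8°/2) = 0.2400; K_a2 = tan²(45°−23.7°/2) = 0.4266.
Layer 1: σ at base = K_a1 γ₁ h₁ = 9.108 kPa; P₁ = ½×9.108×2.3 = 10.47.
Layer 2: σ_v at top = γ₁h₁ = 37.95; σ_h top = K_a2×37.95 = 16.19; σ_h base = K_a2×(37.95+18.3×2.6) = 36.49.
P₂ = ½(16.19+36.49)×2.6 = 68.48. Total P_a = 10.47+68.48 = 78.95 kN/m.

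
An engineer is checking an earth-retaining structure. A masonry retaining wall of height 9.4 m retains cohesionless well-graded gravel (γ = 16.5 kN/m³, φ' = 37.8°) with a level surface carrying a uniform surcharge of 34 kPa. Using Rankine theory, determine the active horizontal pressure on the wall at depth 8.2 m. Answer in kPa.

40.6 kPa

K_a = (1 − sin φ)/(1 + sin φ) = 0.2400.
σ_v = γz + q = 16.5 × 8.2 + 34 = 169.3 kPa.
σ_h = K_a σ_v = 0.2400 × 169.3 = 40.63 kPa.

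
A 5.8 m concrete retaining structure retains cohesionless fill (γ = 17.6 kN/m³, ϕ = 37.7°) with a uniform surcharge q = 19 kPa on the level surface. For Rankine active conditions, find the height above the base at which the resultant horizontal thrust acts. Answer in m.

2.20 m

K_a = 0.2411.
Triangular part P₁ = ½K_aγH² = 71.36 at H/3 = 1.933 m; rectangular part P₂ = K_a q H = 26.56 at H/2 = 2.900 m.
ȳ = (P₁·1.933 + P₂·2.900)/(P₁+P₂) = 2.196 m.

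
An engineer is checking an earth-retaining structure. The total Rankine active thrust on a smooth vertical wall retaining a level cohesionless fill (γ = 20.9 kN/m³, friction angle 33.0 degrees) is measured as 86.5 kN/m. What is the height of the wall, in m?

K_a = 0.2948. P_a = ½ K_a γ H² ⇒ H = √(2P_a/(K_a γ)).
H = √(2×86.5/(0.2948×20.9)) = 5.299 m.

5.30 m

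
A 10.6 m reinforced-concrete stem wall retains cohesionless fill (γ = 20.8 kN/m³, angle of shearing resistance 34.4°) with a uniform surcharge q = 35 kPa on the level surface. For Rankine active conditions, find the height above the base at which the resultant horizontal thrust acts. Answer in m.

3.96 m

K_a = 0.2780.
Triangular part P₁ = ½K_aγH² = 324.8 at H/3 = 3.533 m; rectangular part P₂ = K_a q H = 103.1 at H/2 = 5.300 m.
ȳ = (P₁·3.533 + P₂·5.300)/(P₁+P₂) = 3.959 m.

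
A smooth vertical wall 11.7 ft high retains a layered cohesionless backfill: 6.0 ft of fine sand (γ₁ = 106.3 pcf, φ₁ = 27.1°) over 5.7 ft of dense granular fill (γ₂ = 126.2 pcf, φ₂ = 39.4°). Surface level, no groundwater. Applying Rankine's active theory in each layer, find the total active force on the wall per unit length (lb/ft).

1990 lb/ft

K_a1 = tan²(45°−27.1°/2) = 0.3741; K_a2 = tan²(45°−39.4°/2) = 0.2234.
Layer 1: σ at base = K_a1 γ₁ h₁ = 238.6 psf; P₁ = ½×238.6×6.0 = 715.7.
Layer 2: σ_v at top = γ₁h₁ = 637.8; σ_h top = K_a2×637.8 = 142.5; σ_h base = K_a2×(637.8+126.2×5.7) = 303.2.
P₂ = ½(142.5+303.2)×5.7 = 1270. Total P_a = 715.7+1270 = 1986 lb/ft.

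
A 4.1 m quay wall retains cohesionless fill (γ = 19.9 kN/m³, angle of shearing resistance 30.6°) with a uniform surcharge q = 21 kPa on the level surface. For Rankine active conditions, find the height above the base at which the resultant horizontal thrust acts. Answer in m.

K_a = 0.3253.
Triangular part P₁ = ½K_aγH² = 54.42 at H/3 = 1.367 m; rectangular part P₂ = K_a q H = 28.01 at H/2 = 2.050 m.
ȳ = (P₁·1.367 + P₂·2.050)/(P₁+P₂) = 1.599 m.

1.60 m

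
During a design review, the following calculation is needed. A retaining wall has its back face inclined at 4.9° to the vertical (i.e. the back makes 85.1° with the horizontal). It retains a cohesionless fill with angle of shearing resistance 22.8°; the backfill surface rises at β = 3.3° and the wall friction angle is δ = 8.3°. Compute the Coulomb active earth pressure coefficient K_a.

0.464

K_a = sin²(α+φ) / [sin²α · sin(α−δ) · (1 + √{sin(φ+δ)sin(φ−β) / (sin(α−δ)sin(α+β))})²].
With α = 85.1°, φ = 22.8°, δ = 8.3°, β = 3.3°: K_a = 0.4641.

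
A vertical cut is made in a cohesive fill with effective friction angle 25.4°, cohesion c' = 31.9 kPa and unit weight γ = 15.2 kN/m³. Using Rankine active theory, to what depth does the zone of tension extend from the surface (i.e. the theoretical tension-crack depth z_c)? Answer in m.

6.64 m

K_a = tan²(45° − 25.4°/2) = 0.3996; √K_a = 0.6322.
The active pressure is zero where K_a γ z = 2c√K_a, so z_c = 2c/(γ√K_a) = 2×31.9/(15.2×0.6322) = 6.640 m.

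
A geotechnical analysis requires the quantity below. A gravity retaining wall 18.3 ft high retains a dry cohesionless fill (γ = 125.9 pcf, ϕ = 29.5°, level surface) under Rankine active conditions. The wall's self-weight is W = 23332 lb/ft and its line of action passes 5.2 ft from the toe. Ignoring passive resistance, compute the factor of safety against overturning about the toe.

2.77

K_a = tan²(45° − 29.5°/2) = 0.3401.
P_a = ½K_aγH² = 0.5×0.3401×125.9×18.3² = 7170 lb/ft, acting at H/3 = 6.100 ft above the base.
Overturning moment M_o = P_a × H/3 = 7170 × 6.100 = 43740.
Resisting moment M_r = W × 5.2 = 23332 × 5.2 = 121300.
FS_overturning = M_r/M_o = 121300/43740 = 2.774.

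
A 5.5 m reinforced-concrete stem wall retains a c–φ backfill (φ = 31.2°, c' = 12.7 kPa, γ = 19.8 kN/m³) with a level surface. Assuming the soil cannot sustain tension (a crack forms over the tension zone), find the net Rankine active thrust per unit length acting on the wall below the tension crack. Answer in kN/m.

K_a = 0.3175; √K_a = 0.5635.
Tension-crack depth z_c = 2c/(γ√K_a) = 2×12.7/(19.8×0.5635) = 2.277 m.
σ_a at base = K_a γ H − 2c√K_a = 0.3175×19.8×5.5 − 2×12.7×0.5635 = 20.26 kPa.
P_a = ½ × 20.26 × (H − z_c) = 0.5×20.26×3.223 = 32.66 kN/m.

32.7 kN/m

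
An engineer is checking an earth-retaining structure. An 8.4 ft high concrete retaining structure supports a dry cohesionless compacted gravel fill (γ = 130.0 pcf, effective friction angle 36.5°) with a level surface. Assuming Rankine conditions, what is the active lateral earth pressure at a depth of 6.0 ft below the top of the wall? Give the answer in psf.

198 psf

K_a = (1 − sin φ)/(1 + sin φ) = 0.2541.
σ_h = K_a γ z = 0.2541 × 130.0 × 6.0 = 198.2 psf.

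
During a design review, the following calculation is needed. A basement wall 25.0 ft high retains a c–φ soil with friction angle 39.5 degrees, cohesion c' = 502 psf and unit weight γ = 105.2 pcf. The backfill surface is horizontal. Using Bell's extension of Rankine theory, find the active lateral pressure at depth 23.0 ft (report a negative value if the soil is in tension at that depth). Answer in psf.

64.7 psf

K_a = (1 − sin φ)/(1 + sin φ) = 0.2224.
σ_a = K_a γ z − 2c√K_a = 0.2224×105.2×23.0 − 2×502×0.4716 = 64.69 psf.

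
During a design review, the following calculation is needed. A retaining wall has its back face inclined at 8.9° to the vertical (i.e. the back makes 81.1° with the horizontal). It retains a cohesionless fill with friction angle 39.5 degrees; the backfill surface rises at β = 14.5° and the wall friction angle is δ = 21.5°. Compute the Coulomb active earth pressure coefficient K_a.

0.321

K_a = sin²(α+φ) / [sin²α · sin(α−δ) · (1 + √{sin(φ+δ)sin(φ−β) / (sin(α−δ)sin(α+β))})²].
With α = 81.1°, φ = 39.5°, δ = 21.5°, β = 14.5°: K_a = 0.3208.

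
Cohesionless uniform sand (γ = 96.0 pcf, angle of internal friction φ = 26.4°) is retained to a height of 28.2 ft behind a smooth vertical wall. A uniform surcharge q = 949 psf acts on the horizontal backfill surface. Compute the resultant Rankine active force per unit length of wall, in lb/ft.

K_a = tan²(45° − φ/2) = 0.3844.
Soil triangle: ½ K_a γ H² = 0.5×0.3844×96.0×28.2² = 14670 lb/ft.
Surcharge rectangle: K_a q H = 0.3844×949×28.2 = 10290 lb/ft.
Total = 14670 + 10290 = 24960 lb/ft.

25000 lb/ft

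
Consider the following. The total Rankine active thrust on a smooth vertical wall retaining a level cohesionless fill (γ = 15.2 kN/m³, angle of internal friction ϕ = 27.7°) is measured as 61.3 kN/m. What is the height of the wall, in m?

4.70 m

K_a = 0.3653. P_a = ½ K_a γ H² ⇒ H = √(2P_a/(K_a γ)).
H = √(2×61.3/(0.3653×15.2)) = 4.699 m.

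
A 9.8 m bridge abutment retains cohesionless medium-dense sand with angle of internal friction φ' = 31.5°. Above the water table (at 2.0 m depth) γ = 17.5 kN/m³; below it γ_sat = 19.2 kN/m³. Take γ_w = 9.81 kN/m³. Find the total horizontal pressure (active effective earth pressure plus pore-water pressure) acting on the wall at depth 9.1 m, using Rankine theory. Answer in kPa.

102 kPa

K_a = (1 − sin φ)/(1 + sin φ) = 0.3136.
γ' = 19.2 − 9.81 = 9.390 kN/m³.
Effective vertical stress at 9.1 m: σ'_v = 17.5×2.0 + 9.390×7.10 = 101.7 kPa.
σ'_h = K_a σ'_v = 0.3136 × 101.7 = 31.89 kPa; u = γ_w × 7.10 = 69.65 kPa.
Total σ_h = 31.89 + 69.65 = 101.5 kPa.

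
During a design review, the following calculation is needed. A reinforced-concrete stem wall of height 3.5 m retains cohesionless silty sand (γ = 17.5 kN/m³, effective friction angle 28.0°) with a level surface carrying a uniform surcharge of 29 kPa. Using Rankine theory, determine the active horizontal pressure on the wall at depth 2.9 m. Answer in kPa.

K_a = (1 − sin φ)/(1 + sin φ) = 0.3610.
σ_v = γz + q = 17.5 × 2.9 + 29 = 79.75 kPa.
σ_h = K_a σ_v = 0.3610 × 79.75 = 28.79 kPa.

28.8 kPa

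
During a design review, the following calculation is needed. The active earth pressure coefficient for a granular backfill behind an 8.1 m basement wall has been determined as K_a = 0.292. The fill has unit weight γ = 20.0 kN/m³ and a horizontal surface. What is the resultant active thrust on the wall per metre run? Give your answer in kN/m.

P = ½ K_a γ H² = 0.5 × 0.292 × 20.0 × 8.1² = 191.6 kN/m.

192 kN/m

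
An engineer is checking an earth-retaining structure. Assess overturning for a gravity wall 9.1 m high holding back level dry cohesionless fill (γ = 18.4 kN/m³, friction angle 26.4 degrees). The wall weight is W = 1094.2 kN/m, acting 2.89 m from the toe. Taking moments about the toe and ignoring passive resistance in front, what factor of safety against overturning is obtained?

3.56

K_a = tan²(45° − 26.4°/2) = 0.3844.
P_a = ½K_aγH² = 0.5×0.3844×18.4×9.1² = 292.9 kN/m, acting at H/3 = 3.033 m above the base.
Overturning moment M_o = P_a × H/3 = 292.9 × 3.033 = 888.4.
Resisting moment M_r = W × 2.89 = 1094.2 × 2.89 = 3162.
FS_overturning = M_r/M_o = 3162/888.4 = 3.559.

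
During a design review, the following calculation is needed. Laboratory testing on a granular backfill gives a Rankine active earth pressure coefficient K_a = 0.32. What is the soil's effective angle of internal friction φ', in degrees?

31.0°

K_a = tan²(45° − φ/2) ⇒ 45° − φ/2 = arctan(√0.32) = 29.50°.
φ = 2(45° − 29.50°) = 31.01°.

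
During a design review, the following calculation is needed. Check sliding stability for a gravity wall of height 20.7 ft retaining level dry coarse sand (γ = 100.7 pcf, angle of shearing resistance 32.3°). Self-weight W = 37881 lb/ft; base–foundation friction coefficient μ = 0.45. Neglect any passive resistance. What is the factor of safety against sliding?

2.60

K_a = tan²(45° − 32.3°/2) = 0.3035.
P_a = ½K_aγH² = 0.5×0.3035×100.7×20.7² = 6547 lb/ft, acting at H/3 = 6.900 ft above the base.
FS_sliding = μW / P_a = 0.45×37881 / 6547 = 2.604.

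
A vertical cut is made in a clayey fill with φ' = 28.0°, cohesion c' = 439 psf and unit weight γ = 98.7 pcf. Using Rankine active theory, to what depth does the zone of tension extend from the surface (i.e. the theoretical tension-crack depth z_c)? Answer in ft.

K_a = tan²(45° − 28.0°/2) = 0.3610; √K_a = 0.6009.
The active pressure is zero where K_a γ z = 2c√K_a, so z_c = 2c/(γ√K_a) = 2×439/(98.7×0.6009) = 14.80 ft.

14.8 ft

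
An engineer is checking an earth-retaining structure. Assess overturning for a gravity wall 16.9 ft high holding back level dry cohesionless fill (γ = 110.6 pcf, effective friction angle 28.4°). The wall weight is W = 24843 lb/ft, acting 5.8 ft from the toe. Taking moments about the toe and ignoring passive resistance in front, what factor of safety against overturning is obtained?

4.56

K_a = tan²(45° − 28.4°/2) = 0.3554.
P_a = ½K_aγH² = 0.5×0.3554×110.6×16.9² = 5613 lb/ft, acting at H/3 = 5.633 ft above the base.
Overturning moment M_o = P_a × H/3 = 5613 × 5.633 = 31620.
Resisting moment M_r = W × 5.8 = 24843 × 5.8 = 144100.
FS_overturning = M_r/M_o = 144100/31620 = 4.557.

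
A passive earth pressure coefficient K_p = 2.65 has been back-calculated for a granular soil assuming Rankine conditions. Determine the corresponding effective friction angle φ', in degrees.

26.9°

K_p = (1+sin φ)/(1−sin φ) ⇒ sin φ = (K_p − 1)/(K_p + 1) = 0.4521.
φ = arcsin(0.4521) = 26.88°.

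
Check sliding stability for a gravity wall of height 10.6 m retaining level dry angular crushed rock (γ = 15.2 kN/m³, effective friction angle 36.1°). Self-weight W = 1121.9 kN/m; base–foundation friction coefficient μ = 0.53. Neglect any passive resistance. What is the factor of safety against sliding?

2.69

K_a = tan²(45° − 36.1°/2) = 0.2585.
P_a = ½K_aγH² = 0.5×0.2585×15.2×10.6² = 220.7 kN/m, acting at H/3 = 3.533 m above the base.
FS_sliding = μW / P_a = 0.53×1121.9 / 220.7 = 2.694.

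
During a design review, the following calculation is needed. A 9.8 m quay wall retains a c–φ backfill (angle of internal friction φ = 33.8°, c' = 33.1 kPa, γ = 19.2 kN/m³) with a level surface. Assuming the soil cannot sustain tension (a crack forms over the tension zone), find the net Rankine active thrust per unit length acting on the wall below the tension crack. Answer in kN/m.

30.6 kN/m

K_a = 0.2851; √K_a = 0.5340.
Tension-crack depth z_c = 2c/(γ√K_a) = 2×33.1/(19.2×0.5340) = 6.457 m.
σ_a at base = K_a γ H − 2c√K_a = 0.2851×19.2×9.8 − 2×33.1×0.5340 = 18.30 kPa.
P_a = ½ × 18.30 × (H − z_c) = 0.5×18.30×3.343 = 30.58 kN/m.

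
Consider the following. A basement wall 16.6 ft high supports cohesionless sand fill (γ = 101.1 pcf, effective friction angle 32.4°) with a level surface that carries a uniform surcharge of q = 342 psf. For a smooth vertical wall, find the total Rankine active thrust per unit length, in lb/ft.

5930 lb/ft

K_a = tan²(45° − φ/2) = 0.3022.
Soil triangle: ½ K_a γ H² = 0.5×0.3022×101.1×16.6² = 4210 lb/ft.
Surcharge rectangle: K_a q H = 0.3022×342×16.6 = 1716 lb/ft.
Total = 4210 + 1716 = 5926 lb/ft.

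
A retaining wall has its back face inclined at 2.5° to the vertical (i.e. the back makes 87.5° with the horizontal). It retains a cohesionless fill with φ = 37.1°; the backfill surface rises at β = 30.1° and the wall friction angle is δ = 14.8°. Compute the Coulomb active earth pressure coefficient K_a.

0.398

K_a = sin²(α+φ) / [sin²α · sin(α−δ) · (1 + √{sin(φ+δ)sin(φ−β) / (sin(α−δ)sin(α+β))})²].
With α = 87.5°, φ = 37.1°, δ = 14.8°, β = 30.1°: K_a = 0.3980.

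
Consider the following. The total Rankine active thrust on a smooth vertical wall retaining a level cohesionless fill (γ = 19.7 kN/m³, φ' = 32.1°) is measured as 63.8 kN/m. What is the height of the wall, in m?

4.60 m

K_a = 0.3060. P_a = ½ K_a γ H² ⇒ H = √(2P_a/(K_a γ)).
H = √(2×63.8/(0.3060×19.7)) = 4.601 m.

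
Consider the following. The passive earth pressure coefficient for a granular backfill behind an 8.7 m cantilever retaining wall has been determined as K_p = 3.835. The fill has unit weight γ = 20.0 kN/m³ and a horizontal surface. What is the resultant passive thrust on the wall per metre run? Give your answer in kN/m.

2900 kN/m

P = ½ K_p γ H² = 0.5 × 3.835 × 20.0 × 8.7² = 2903 kN/m.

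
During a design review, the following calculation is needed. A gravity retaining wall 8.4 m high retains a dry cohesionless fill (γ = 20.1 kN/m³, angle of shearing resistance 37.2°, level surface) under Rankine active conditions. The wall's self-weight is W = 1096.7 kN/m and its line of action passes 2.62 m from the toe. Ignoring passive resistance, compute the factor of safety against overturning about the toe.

K_a = tan²(45° − 37.2°/2) = 0.2464.
P_a = ½K_aγH² = 0.5×0.2464×20.1×8.4² = 174.7 kN/m, acting at H/3 = 2.800 m above the base.
Overturning moment M_o = P_a × H/3 = 174.7 × 2.800 = 489.3.
Resisting moment M_r = W × 2.62 = 1096.7 × 2.62 = 2873.
FS_overturning = M_r/M_o = 2873/489.3 = 5.873.

5.87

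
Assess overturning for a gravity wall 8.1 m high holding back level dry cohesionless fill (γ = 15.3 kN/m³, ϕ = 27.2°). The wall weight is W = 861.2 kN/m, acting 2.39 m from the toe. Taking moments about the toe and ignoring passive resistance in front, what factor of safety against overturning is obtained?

K_a = tan²(45° − 27.2°/2) = 0.3726.
P_a = ½K_aγH² = 0.5×0.3726×15.3×8.1² = 187.0 kN/m, acting at H/3 = 2.700 m above the base.
Overturning moment M_o = P_a × H/3 = 187.0 × 2.700 = 504.9.
Resisting moment M_r = W × 2.39 = 861.2 × 2.39 = 2058.
FS_overturning = M_r/M_o = 2058/504.9 = 4.076.

4.08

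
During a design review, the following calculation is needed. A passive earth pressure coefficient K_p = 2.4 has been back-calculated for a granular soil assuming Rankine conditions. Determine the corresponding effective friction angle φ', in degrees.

24.3°

K_p = (1+sin φ)/(1−sin φ) ⇒ sin φ = (K_p − 1)/(K_p + 1) = 0.4118.
φ = arcsin(0.4118) = 24.32°.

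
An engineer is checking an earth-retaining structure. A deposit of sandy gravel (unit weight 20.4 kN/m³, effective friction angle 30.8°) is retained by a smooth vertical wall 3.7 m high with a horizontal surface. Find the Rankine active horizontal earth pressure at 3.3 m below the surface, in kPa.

21.7 kPa

K_a = (1 − sin φ)/(1 + sin φ) = 0.3227.
σ_h = K_a γ z = 0.3227 × 20.4 × 3.3 = 21.73 kPa.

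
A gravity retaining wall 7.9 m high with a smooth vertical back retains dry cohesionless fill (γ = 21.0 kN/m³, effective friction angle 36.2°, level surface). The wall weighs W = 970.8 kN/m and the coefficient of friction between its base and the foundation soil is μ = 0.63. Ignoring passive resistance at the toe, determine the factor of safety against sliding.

K_a = tan²(45° − 36.2°/2) = 0.2574.
P_a = ½K_aγH² = 0.5×0.2574×21.0×7.9² = 168.7 kN/m, acting at H/3 = 2.633 m above the base.
FS_sliding = μW / P_a = 0.63×970.8 / 168.7 = 3.626.

3.63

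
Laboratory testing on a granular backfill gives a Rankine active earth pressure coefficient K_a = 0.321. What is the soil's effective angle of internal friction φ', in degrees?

30.9°

K_a = tan²(45° − φ/2) ⇒ 45° − φ/2 = arctan(√0.321) = 29.53°.
φ = 2(45° − 29.53°) = 30.93°.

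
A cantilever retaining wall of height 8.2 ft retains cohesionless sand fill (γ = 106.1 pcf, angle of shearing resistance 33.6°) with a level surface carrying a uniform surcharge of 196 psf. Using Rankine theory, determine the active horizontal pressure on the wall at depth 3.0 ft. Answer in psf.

K_a = (1 − sin φ)/(1 + sin φ) = 0.2875.
σ_v = γz + q = 106.1 × 3.0 + 196 = 514.3 psf.
σ_h = K_a σ_v = 0.2875 × 514.3 = 147.9 psf.

148 psf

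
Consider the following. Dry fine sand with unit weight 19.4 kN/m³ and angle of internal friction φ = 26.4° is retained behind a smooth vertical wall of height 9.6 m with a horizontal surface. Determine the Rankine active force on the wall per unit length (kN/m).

K_a = tan²(45° − φ/2) = 0.3844.
P_a = ½ K_a γ H² = 0.5 × 0.3844 × 19.4 × 9.6² = 343.7 kN/m.

344 kN/m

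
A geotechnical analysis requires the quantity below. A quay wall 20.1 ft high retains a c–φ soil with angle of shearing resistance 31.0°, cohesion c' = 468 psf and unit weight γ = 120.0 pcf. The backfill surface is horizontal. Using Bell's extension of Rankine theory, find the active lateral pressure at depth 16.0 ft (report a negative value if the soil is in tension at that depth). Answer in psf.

85.0 psf

K_a = (1 − sin φ)/(1 + sin φ) = 0.3201.
σ_a = K_a γ z − 2c√K_a = 0.3201×120.0×16.0 − 2×468×0.5658 = 85.03 psf.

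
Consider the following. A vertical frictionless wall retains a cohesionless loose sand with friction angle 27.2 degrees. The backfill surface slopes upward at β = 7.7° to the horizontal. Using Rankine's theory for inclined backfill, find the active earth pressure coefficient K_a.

K_a = cos β · (cos β − √(cos²β − cos²φ)) / (cos β + √(cos²β − cos²φ)).
cos β = 0.9910, cos φ = 0.8894, √(cos²β − cos²φ) = 0.4370.
K_a = 0.9910 × (0.9910 − 0.4370)/(0.9910 + 0.4370) = 0.3844.

0.384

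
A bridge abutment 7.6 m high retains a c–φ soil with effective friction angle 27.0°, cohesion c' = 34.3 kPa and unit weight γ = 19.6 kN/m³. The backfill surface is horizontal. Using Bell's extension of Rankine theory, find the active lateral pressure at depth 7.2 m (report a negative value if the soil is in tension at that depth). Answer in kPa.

11.0 kPa

K_a = (1 − sin φ)/(1 + sin φ) = 0.3755.
σ_a = K_a γ z − 2c√K_a = 0.3755×19.6×7.2 − 2×34.3×0.6128 = 10.96 kPa.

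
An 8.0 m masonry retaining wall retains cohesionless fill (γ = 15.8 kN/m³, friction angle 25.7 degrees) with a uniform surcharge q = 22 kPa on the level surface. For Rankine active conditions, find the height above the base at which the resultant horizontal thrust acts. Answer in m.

3.01 m

K_a = 0.3950.
Triangular part P₁ = ½K_aγH² = 199.7 at H/3 = 2.667 m; rectangular part P₂ = K_a q H = 69.53 at H/2 = 4.000 m.
ȳ = (P₁·2.667 + P₂·4.000)/(P₁+P₂) = 3.011 m.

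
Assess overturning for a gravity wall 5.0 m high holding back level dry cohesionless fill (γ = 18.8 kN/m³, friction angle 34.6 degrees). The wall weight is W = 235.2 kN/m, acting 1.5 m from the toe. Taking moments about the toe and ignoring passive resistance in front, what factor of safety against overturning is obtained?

K_a = tan²(45° − 34.6°/2) = 0.2756.
P_a = ½K_aγH² = 0.5×0.2756×18.8×5.0² = 64.77 kN/m, acting at H/3 = 1.667 m above the base.
Overturning moment M_o = P_a × H/3 = 64.77 × 1.667 = 108.0.
Resisting moment M_r = W × 1.5 = 235.2 × 1.5 = 352.8.
FS_overturning = M_r/M_o = 352.8/108.0 = 3.268.

3.27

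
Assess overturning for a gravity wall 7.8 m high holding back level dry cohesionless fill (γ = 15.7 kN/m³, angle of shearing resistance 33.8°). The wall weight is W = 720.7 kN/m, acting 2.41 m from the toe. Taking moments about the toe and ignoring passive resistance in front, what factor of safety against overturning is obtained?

K_a = tan²(45° − 33.8°/2) = 0.2851.
P_a = ½K_aγH² = 0.5×0.2851×15.7×7.8² = 136.2 kN/m, acting at H/3 = 2.600 m above the base.
Overturning moment M_o = P_a × H/3 = 136.2 × 2.600 = 354.0.
Resisting moment M_r = W × 2.41 = 720.7 × 2.41 = 1737.
FS_overturning = M_r/M_o = 1737/354.0 = 4.906.

4.91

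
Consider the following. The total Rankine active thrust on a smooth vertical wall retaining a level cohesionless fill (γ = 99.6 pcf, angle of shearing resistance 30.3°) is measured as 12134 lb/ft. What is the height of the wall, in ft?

K_a = 0.3293. P_a = ½ K_a γ H² ⇒ H = √(2P_a/(K_a γ)).
H = √(2×12134/(0.3293×99.6)) = 27.20 ft.

27.2 ft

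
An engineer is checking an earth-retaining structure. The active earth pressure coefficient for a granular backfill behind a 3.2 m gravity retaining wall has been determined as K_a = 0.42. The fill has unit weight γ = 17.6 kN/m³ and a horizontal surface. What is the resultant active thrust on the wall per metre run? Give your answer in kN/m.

P = ½ K_a γ H² = 0.5 × 0.42 × 17.6 × 3.2² = 37.85 kN/m.

37.8 kN/m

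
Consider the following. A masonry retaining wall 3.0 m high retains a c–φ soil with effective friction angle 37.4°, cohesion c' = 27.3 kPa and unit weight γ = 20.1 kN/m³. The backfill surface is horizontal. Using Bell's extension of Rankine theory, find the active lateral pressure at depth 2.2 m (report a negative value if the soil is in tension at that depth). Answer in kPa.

K_a = (1 − sin φ)/(1 + sin φ) = 0.2443.
σ_a = K_a γ z − 2c√K_a = 0.2443×20.1×2.2 − 2×27.3×0.4942 = -16.18 kPa.

-16.2 kPa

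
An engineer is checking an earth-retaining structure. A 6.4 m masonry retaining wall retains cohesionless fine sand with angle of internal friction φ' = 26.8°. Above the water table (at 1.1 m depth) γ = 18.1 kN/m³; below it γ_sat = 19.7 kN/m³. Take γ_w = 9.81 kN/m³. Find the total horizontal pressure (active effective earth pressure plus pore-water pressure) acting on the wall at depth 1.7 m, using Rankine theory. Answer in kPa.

15.7 kPa

K_a = (1 − sin φ)/(1 + sin φ) = 0.3785.
γ' = 19.7 − 9.81 = 9.890 kN/m³.
Effective vertical stress at 1.7 m: σ'_v = 18.1×1.1 + 9.890×0.600 = 25.84 kPa.
σ'_h = K_a σ'_v = 0.3785 × 25.84 = 9.781 kPa; u = γ_w × 0.600 = 5.886 kPa.
Total σ_h = 9.781 + 5.886 = 15.67 kPa.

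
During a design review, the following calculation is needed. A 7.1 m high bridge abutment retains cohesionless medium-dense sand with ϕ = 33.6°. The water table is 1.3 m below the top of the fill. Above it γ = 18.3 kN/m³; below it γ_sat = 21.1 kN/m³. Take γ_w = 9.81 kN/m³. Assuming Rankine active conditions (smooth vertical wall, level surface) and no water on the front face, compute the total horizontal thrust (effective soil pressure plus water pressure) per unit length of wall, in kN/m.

K_a = tan²(45° − φ/2) = 0.2875.
γ' = 21.1 − 9.81 = 11.29 kN/m³. Depth below WT = 5.8 m.
σ'_h at WT = K_a γ d_w = 6.840 kPa; at base = 6.840 + K_a γ' × 5.8 = 25.67 kPa.
P₁ (0–1.3 m) = ½×6.840×1.3 = 4.446. P₂ (1.3–7.1 m) = ½(6.840+25.67)×5.8 = 94.27.
P_w = ½ γ_w h₂² = 0.5×9.81×5.8² = 165.0. Total = 4.446+94.27+165.0 = 263.7 kN/m.

264 kN/m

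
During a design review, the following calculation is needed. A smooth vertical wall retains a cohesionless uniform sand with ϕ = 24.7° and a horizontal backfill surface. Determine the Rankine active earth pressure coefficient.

K_a = (1 − sin φ)/(1 + sin φ) = (1 − sin 24.7°)/(1 + sin 24.7°) = 0.4106.

0.411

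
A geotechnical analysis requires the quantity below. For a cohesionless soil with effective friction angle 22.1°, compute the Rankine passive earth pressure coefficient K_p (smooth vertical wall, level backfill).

2.21

K_p = (1 + sin φ)/(1 − sin φ) = tan²(45° + 22.1°/2) = 2.206.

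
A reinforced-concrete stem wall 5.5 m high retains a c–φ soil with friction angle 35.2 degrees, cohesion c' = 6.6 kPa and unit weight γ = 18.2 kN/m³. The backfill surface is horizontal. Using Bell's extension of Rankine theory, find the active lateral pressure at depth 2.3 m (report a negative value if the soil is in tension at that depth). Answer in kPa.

4.41 kPa

K_a = (1 − sin φ)/(1 + sin φ) = 0.2687.
σ_a = K_a γ z − 2c√K_a = 0.2687×18.2×2.3 − 2×6.6×0.5184 = 4.405 kPa.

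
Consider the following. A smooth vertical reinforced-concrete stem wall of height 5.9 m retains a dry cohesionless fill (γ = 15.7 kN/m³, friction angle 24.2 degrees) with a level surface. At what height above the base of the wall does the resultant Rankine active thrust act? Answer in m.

K_a = 0.4185.
The pressure distribution is triangular, so the resultant acts at H/3 above the base = 5.9/3 = 1.967 m.

1.97 m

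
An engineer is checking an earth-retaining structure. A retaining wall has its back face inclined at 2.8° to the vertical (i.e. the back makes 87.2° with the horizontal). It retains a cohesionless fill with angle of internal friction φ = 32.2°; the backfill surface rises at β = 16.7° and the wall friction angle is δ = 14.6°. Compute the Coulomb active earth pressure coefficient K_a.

K_a = sin²(α+φ) / [sin²α · sin(α−δ) · (1 + √{sin(φ+δ)sin(φ−β) / (sin(α−δ)sin(α+β))})²].
With α = 87.2°, φ = 32.2°, δ = 14.6°, β = 16.7°: K_a = 0.3748.

0.375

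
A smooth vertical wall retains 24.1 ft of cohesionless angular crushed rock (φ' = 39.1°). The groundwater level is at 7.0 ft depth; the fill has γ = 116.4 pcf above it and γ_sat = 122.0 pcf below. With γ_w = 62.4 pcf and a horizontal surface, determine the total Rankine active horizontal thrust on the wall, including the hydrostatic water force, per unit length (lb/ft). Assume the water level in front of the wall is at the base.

14900 lb/ft

K_a = tan²(45° − φ/2) = 0.2265.
γ' = 122.0 − 62.4 = 59.60 pcf. Depth below WT = 17.1 ft.
σ'_h at WT = K_a γ d_w = 184.5 psf; at base = 184.5 + K_a γ' × 17.1 = 415.4 psf.
P₁ (0–7.0 ft) = ½×184.5×7.0 = 645.9. P₂ (7.0–24.1 ft) = ½(184.5+415.4)×17.1 = 5129.
P_w = ½ γ_w h₂² = 0.5×62.4×17.1² = 9123. Total = 645.9+5129+9123 = 14900 lb/ft.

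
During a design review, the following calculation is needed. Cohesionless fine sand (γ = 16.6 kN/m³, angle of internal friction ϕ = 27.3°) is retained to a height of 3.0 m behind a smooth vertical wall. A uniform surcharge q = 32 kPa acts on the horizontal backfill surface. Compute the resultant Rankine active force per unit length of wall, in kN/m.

K_a = tan²(45° − φ/2) = 0.3711.
Soil triangle: ½ K_a γ H² = 0.5×0.3711×16.6×3.0² = 27.72 kN/m.
Surcharge rectangle: K_a q H = 0.3711×32×3.0 = 35.63 kN/m.
Total = 27.72 + 35.63 = 63.35 kN/m.

63.4 kN/m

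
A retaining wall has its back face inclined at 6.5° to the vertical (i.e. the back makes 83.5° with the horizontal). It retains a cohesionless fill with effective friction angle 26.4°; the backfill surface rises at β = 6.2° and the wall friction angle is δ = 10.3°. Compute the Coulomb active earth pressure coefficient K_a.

0.436

K_a = sin²(α+φ) / [sin²α · sin(α−δ) · (1 + √{sin(φ+δ)sin(φ−β) / (sin(α−δ)sin(α+β))})²].
With α = 83.5°, φ = 26.4°, δ = 10.3°, β = 6.2°: K_a = 0.4363.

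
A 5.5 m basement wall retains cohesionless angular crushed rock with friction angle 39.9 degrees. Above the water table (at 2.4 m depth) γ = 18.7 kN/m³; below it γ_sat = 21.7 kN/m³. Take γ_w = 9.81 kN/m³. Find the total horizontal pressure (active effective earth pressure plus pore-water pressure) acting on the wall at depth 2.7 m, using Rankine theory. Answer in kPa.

K_a = (1 − sin φ)/(1 + sin φ) = 0.2184.
γ' = 21.7 − 9.81 = 11.89 kN/m³.
Effective vertical stress at 2.7 m: σ'_v = 18.7×2.4 + 11.89×0.300 = 48.45 kPa.
σ'_h = K_a σ'_v = 0.2184 × 48.45 = 10.58 kPa; u = γ_w × 0.300 = 2.943 kPa.
Total σ_h = 10.58 + 2.943 = 13.53 kPa.

13.5 kPa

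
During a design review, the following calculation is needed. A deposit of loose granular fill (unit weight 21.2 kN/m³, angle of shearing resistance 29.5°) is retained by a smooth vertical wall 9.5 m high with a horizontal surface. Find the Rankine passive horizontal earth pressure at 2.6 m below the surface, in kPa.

K_p = (1 + sin φ)/(1 − sin φ) = 2.940.
σ_h = K_p γ z = 2.940 × 21.2 × 2.6 = 162.1 kPa.

162 kPa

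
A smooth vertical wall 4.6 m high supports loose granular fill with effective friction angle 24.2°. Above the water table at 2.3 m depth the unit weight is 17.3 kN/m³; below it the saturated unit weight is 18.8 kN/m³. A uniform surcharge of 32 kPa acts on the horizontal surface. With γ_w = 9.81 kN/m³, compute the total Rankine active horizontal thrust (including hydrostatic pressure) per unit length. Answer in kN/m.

K_a = tan²(45° − φ/2) = 0.4185.
γ' = 18.8 − 9.81 = 8.990 kN/m³. h₂ = H − d_w = 2.3 m.
σ'_h: at surface K_a·q = 13.39; at WT K_a(q+γd_w) = 30.05; at base K_a(q+γd_w+γ'h₂) = 38.70 kPa.
P₁ = ½(13.39+30.05)×2.3 = 49.95; P₂ = ½(30.05+38.70)×2.3 = 79.06; P_w = ½γ_w h₂² = 25.95.
Total = 49.95+79.06+25.95 = 155.0 kN/m.

155 kN/m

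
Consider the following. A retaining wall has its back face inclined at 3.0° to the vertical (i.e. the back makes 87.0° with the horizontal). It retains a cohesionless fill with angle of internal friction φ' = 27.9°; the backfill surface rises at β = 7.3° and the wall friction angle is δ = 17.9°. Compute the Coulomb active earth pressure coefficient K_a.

0.382

K_a = sin²(α+φ) / [sin²α · sin(α−δ) · (1 + √{sin(φ+δ)sin(φ−β) / (sin(α−δ)sin(α+β))})²].
With α = 87.0°, φ = 27.9°, δ = 17.9°, β = 7.3°: K_a = 0.3820.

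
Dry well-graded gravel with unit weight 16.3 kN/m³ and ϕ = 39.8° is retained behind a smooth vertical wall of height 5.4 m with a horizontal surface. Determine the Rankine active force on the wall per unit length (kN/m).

K_a = tan²(45° − φ/2) = 0.2194.
P_a = ½ K_a γ H² = 0.5 × 0.2194 × 16.3 × 5.4² = 52.15 kN/m.

52.1 kN/m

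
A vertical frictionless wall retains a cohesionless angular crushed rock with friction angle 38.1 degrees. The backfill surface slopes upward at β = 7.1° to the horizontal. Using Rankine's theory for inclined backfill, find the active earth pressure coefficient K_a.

K_a = cos β · (cos β − √(cos²β − cos²φ)) / (cos β + √(cos²β − cos²φ)).
cos β = 0.9923, cos φ = 0.7869, √(cos²β − cos²φ) = 0.6045.
K_a = 0.9923 × (0.9923 − 0.6045)/(0.9923 + 0.6045) = 0.2410.

0.241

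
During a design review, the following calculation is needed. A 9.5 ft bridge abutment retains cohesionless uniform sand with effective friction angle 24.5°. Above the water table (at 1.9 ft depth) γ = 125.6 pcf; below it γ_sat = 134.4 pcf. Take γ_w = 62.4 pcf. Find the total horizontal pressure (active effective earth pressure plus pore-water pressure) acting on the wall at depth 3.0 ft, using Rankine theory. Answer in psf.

200 psf

K_a = (1 − sin φ)/(1 + sin φ) = 0.4137.
γ' = 134.4 − 62.4 = 72.00 pcf.
Effective vertical stress at 3.0 ft: σ'_v = 125.6×1.9 + 72.00×1.10 = 317.8 psf.
σ'_h = K_a σ'_v = 0.4137 × 317.8 = 131.5 psf; u = γ_w × 1.10 = 68.64 psf.
Total σ_h = 131.5 + 68.64 = 200.1 psf.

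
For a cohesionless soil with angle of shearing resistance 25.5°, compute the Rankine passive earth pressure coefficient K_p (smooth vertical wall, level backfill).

K_p = (1 + sin φ)/(1 − sin φ) = tan²(45° + 25.5°/2) = 2.512.

2.51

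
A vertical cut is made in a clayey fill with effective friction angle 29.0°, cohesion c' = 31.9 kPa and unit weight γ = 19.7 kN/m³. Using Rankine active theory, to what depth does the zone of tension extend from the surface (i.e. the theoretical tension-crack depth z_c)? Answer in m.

K_a = tan²(45° − 29.0°/2) = 0.3470; √K_a = 0.5890.
The active pressure is zero where K_a γ z = 2c√K_a, so z_c = 2c/(γ√K_a) = 2×31.9/(19.7×0.5890) = 5.498 m.

5.50 m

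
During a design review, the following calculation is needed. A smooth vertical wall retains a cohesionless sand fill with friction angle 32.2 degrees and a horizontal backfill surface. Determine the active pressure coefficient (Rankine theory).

0.305

K_a = (1 − sin φ)/(1 + sin φ) = (1 − sin 32.2°)/(1 + sin 32.2°) = 0.3047.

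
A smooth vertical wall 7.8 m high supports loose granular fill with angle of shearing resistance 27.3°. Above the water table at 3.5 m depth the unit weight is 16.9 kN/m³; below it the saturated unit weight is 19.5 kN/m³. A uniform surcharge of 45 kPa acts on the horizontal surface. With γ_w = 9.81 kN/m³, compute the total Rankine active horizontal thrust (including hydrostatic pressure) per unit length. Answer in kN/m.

K_a = tan²(45° − φ/2) = 0.3711.
γ' = 19.5 − 9.81 = 9.690 kN/m³. h₂ = H − d_w = 4.3 m.
σ'_h: at surface K_a·q = 16.70; at WT K_a(q+γd_w) = 38.65; at base K_a(q+γd_w+γ'h₂) = 54.12 kPa.
P₁ = ½(16.70+38.65)×3.5 = 96.87; P₂ = ½(38.65+54.12)×4.3 = 199.5; P_w = ½γ_w h₂² = 90.69.
Total = 96.87+199.5+90.69 = 387.0 kN/m.

387 kN/m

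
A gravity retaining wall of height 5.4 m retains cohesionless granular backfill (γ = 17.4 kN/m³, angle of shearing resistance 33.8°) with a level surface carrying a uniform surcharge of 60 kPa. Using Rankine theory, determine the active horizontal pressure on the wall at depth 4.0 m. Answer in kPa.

36.9 kPa

K_a = (1 − sin φ)/(1 + sin φ) = 0.2851.
σ_v = γz + q = 17.4 × 4.0 + 60 = 129.6 kPa.
σ_h = K_a σ_v = 0.2851 × 129.6 = 36.95 kPa.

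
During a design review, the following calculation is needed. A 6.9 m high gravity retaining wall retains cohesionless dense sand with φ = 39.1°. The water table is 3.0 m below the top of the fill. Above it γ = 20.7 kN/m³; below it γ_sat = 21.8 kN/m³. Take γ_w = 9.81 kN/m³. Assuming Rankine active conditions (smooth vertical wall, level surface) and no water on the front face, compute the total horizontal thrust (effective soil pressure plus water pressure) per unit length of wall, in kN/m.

171 kN/m

K_a = tan²(45° − φ/2) = 0.2265.
γ' = 21.8 − 9.81 = 11.99 kN/m³. Depth below WT = 3.9 m.
σ'_h at WT = K_a γ d_w = 14.06 kPa; at base = 14.06 + K_a γ' × 3.9 = 24.66 kPa.
P₁ (0–3.0 m) = ½×14.06×3.0 = 21.10. P₂ (3.0–6.9 m) = ½(14.06+24.66)×3.9 = 75.50.
P_w = ½ γ_w h₂² = 0.5×9.81×3.9² = 74.61. Total = 21.10+75.50+74.61 = 171.2 kN/m.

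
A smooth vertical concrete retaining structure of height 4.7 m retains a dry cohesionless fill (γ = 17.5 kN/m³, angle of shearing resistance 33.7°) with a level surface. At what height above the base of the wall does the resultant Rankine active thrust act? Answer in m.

K_a = 0.2863.
The pressure distribution is triangular, so the resultant acts at H/3 above the base = 4.7/3 = 1.567 m.

1.57 m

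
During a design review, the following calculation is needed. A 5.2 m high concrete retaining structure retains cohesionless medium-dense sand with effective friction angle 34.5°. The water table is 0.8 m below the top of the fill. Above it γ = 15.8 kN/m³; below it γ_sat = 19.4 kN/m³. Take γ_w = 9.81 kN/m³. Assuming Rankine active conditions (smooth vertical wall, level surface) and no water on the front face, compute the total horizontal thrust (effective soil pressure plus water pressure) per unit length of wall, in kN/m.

K_a = tan²(45° − φ/2) = 0.2768.
γ' = 19.4 − 9.81 = 9.590 kN/m³. Depth below WT = 4.4 m.
σ'_h at WT = K_a γ d_w = 3.499 kPa; at base = 3.499 + K_a γ' × 4.4 = 15.18 kPa.
P₁ (0–0.8 m) = ½×3.499×0.8 = 1.400. P₂ (0.8–5.2 m) = ½(3.499+15.18)×4.4 = 41.09.
P_w = ½ γ_w h₂² = 0.5×9.81×4.4² = 94.96. Total = 1.400+41.09+94.96 = 137.5 kN/m.

137 kN/m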